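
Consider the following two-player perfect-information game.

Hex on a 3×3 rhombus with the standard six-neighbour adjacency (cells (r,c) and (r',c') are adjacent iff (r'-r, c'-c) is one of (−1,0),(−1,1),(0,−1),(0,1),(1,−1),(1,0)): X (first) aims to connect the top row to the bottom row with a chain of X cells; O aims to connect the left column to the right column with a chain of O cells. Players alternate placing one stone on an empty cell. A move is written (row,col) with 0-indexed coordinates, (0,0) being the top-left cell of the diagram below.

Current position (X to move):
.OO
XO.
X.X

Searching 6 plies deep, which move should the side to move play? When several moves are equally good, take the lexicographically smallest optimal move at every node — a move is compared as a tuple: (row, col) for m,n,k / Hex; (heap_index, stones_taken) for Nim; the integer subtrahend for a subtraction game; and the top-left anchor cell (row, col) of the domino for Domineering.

X's best at [.OO/XO./X.X]: (0,0)

p1 X@[.OO/XO./X.X]: (0,0)[XOO/XO./X.X]+1* (1,2)[.OO/XOX/X.X]-1 (2,1)[.OO/XO./XXX]-1
p2 O@[XOO/XO./X.X] terminal -1; root [.OO/XO./X.X] d6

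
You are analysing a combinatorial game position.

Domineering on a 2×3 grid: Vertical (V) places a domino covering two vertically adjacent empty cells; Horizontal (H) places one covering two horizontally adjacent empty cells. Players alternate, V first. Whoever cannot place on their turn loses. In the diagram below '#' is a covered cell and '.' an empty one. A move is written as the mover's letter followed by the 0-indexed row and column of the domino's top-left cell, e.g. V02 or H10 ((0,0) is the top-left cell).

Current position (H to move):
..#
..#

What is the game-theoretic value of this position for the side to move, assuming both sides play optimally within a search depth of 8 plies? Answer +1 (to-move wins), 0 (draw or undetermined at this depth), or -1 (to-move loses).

[..#/..#] H move#1: H00:+1/###/..#*, H10:+1/..#/###
[###/..#] end (terminal -1, V#2); searched ..#/..# to 8

value(..#/..#, H) = +1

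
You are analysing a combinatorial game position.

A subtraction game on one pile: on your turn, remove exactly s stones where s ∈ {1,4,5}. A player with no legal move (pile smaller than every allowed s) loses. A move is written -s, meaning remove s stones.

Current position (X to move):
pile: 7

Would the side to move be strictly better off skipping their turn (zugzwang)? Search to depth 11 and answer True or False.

p1 X@[7]: -1[6]-1 -4[3]-1 -5[2]+1*
p2 O@[2]: -1[1]-1*
p3 X@[1]: -1[0]+1*
p4 O@[0] terminal -1; root [7] d11
if X skipped the turn, O would face:
~ p1 O@[7]: -1[6]-1 -4[3]-1 -5[2]+1*
~ p2 X@[2]: -1[1]-1*
~ p3 O@[1]: -1[0]+1*
~ p4 X@[0] terminal -1; root [7] d11
compare (X): move=+1 vs pass=-1

zugzwang(7, X) = False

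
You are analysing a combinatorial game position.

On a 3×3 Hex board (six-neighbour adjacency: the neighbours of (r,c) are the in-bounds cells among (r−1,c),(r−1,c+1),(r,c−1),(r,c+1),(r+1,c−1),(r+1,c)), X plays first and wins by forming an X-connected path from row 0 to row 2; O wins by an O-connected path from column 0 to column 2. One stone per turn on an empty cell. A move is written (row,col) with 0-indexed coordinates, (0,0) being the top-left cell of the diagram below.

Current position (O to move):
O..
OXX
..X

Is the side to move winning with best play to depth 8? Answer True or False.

O winning at [O../OXX/..X]: False

[O../OXX/..X] O move#1: (0,1):-1/OO./OXX/..X*, (0,2):-1/O.O/OXX/..X, (2,0):-1/O../OXX/O.X, (2,1):-1/O../OXX/.OX
[OO./OXX/..X] X move#2: (0,2):+1/OOX/OXX/..X*, (2,0):-1/OO./OXX/X.X, (2,1):-1/OO./OXX/.XX
[OOX/OXX/..X] end (terminal -1, O#3); searched O../OXX/..X to 8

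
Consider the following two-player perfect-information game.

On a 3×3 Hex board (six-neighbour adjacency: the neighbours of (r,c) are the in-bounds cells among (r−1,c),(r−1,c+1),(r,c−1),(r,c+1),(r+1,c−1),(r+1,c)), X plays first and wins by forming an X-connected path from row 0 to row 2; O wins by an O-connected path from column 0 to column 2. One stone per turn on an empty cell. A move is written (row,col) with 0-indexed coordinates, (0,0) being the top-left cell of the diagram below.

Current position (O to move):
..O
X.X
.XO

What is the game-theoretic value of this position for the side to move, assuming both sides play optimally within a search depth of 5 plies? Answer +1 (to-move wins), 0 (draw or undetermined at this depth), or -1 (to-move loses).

value(..O/X.X/.XO, O) = -1

p1 O@[..O/X.X/.XO]: (0,0)[O.O/X.X/.XO]-1* (0,1)[.OO/X.X/.XO]-1 (1,1)[..O/XOX/.XO]-1 (2,0)[..O/X.X/OXO]-1
p2 X@[O.O/X.X/.XO]: (0,1)[OXO/X.X/.XO]+1* (1,1)[O.O/XXX/.XO]-1 (2,0)[O.O/X.X/XXO]-1
p3 O@[OXO/X.X/.XO]: (1,1)[OXO/XOX/.XO]-1* (2,0)[OXO/X.X/OXO]-1
p4 X@[OXO/XOX/.XO]: (2,0)[OXO/XOX/XXO]+1*
p5 O@[OXO/XOX/XXO] terminal -1; root [..O/X.X/.XO] d5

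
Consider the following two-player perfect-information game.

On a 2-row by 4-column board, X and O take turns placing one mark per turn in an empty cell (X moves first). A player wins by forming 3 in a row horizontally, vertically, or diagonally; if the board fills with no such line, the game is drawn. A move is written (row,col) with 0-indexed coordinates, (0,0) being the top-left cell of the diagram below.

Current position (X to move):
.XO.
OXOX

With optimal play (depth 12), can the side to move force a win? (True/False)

X winning at [.XO./OXOX]: False

ply 1, X at .XO./OXOX | (0,0)=+0→XXO./OXOX*; (0,3)=+0→.XOX/OXOX
ply 2, O at XXO./OXOX | (0,3)=+0→XXOO/OXOX*
ply 3: XXOO/OXOX is terminal +0 (X); from .XO./OXOX depth 12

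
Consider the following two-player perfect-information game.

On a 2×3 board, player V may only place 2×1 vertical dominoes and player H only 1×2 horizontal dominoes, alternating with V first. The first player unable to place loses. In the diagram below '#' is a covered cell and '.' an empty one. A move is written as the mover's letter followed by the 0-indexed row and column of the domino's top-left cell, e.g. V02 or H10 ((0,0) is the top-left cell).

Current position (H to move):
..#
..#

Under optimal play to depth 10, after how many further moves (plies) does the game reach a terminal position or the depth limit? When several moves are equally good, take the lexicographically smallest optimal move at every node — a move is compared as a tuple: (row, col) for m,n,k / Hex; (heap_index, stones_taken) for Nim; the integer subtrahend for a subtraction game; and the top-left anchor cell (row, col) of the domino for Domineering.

PV length from [..#/..#]: 1 ply

p1 H@[..#/..#]: H00[###/..#]+1* H10[..#/###]+1
p2 V@[###/..#] terminal -1; root [..#/..#] d10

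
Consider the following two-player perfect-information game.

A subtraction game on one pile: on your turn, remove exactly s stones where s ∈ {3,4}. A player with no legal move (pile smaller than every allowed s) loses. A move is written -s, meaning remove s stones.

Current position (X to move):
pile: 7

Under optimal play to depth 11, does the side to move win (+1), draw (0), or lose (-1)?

p1 X@[7]: -3[4]-1* -4[3]-1
p2 O@[4]: -3[1]+1* -4[0]+1
p3 X@[1] terminal -1; root [7] d11

value(7, X) = -1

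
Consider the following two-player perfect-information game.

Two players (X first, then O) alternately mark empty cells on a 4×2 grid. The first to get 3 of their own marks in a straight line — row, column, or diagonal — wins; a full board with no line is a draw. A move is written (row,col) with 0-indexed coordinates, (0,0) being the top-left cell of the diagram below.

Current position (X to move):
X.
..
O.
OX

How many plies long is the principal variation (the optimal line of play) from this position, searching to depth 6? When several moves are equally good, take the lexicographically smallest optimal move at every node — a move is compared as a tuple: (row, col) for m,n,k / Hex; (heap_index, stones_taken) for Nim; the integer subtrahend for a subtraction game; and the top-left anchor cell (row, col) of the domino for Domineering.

p1 X@[X./../O./OX]: (0,1)[XX/../O./OX]-1 (1,0)[X./X./O./OX]+0* (1,1)[X./.X/O./OX]-1 (2,1)[X./../OX/OX]-1
p2 O@[X./X./O./OX]: (0,1)[XO/X./O./OX]+0* (1,1)[X./XO/O./OX]+0 (2,1)[X./X./OO/OX]+0
p3 X@[XO/X./O./OX]: (1,1)[XO/XX/O./OX]+0* (2,1)[XO/X./OX/OX]+0
p4 O@[XO/XX/O./OX]: (2,1)[XO/XX/OO/OX]+0*
p5 X@[XO/XX/OO/OX] terminal +0; root [X./../O./OX] d6

PV length from [X./../O./OX]: 4 plies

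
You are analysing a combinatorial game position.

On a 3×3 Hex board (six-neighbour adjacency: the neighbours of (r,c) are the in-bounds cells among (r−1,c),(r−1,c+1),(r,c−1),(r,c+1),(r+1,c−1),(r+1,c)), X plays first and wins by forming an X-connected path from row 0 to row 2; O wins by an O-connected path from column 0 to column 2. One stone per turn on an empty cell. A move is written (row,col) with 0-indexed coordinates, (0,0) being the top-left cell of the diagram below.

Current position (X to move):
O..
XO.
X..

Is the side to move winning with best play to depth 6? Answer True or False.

X winning at [O../XO./X..]: True

p1 X@[O../XO./X..]: (0,1)[OX./XO./X..]+1* (0,2)[O.X/XO./X..]+1 (1,2)[O../XOX/X..]+1 (2,1)[O../XO./XX.]-1 (2,2)[O../XO./X.X]-1
p2 O@[OX./XO./X..] terminal -1; root [O../XO./X..] d6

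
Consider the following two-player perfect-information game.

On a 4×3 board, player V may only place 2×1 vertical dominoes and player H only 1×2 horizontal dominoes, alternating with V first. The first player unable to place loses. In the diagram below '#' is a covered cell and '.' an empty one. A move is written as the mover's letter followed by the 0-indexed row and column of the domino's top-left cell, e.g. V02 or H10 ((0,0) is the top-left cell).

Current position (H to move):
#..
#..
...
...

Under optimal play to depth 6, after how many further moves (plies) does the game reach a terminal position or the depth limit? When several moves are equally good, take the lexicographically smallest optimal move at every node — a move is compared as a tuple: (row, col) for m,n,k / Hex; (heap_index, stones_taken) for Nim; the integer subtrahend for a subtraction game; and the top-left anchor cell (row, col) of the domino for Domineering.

PV length from [#../#../.../...]: 4 plies

p1 H@[#../#../.../...]: H01[###/#../.../...]-1* H11[#../###/.../...]-1 H20[#../#../##./...]-1 H21[#../#../.##/...]-1 H30[#../#../.../##.]-1 H31[#../#../.../.##]-1
p2 V@[###/#../.../...]: V11[###/##./.#./...]+1* V12[###/#.#/..#/...]-1 V20[###/#../#../#..]-1 V21[###/#../.#./.#.]+1 V22[###/#../..#/..#]-1
p3 H@[###/##./.#./...]: H30[###/##./.#./##.]-1* H31[###/##./.#./.##]-1
p4 V@[###/##./.#./##.]: V12[###/###/.##/##.]+1* V22[###/##./.##/###]+1
p5 H@[###/###/.##/##.] terminal -1; root [#../#../.../...] d6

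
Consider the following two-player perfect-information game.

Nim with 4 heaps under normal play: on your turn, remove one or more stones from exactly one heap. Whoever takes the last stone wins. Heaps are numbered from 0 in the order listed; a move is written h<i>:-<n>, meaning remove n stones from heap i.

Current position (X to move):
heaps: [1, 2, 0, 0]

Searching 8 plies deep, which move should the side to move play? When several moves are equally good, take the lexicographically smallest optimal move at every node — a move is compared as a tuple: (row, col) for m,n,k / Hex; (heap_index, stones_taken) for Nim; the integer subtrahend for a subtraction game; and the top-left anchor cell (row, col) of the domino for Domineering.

X's best at [(1,2,0,0)]: h1:-1

p1 X@[(1,2,0,0)]: h0:-1[(0,2,0,0)]-1 h1:-1[(1,1,0,0)]+1* h1:-2[(1,0,0,0)]-1
p2 O@[(1,1,0,0)]: h0:-1[(0,1,0,0)]-1* h1:-1[(1,0,0,0)]-1
p3 X@[(0,1,0,0)]: h1:-1[(0,0,0,0)]+1*
p4 O@[(0,0,0,0)] terminal -1; root [(1,2,0,0)] d8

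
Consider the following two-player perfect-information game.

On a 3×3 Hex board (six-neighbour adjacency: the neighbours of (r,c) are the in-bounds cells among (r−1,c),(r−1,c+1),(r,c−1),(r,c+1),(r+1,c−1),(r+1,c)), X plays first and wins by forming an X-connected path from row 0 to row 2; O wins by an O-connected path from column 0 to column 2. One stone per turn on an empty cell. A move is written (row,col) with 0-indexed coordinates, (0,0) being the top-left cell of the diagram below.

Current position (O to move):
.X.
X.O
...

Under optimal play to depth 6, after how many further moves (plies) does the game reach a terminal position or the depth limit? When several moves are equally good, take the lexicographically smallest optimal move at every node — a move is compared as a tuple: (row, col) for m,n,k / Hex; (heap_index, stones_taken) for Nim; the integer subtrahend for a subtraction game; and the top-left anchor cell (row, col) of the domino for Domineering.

PV length from [.X./X.O/...]: 5 plies

[.X./X.O/...] O move#1: (0,0):-1/OX./X.O/..., (0,2):-1/.XO/X.O/..., (1,1):-1/.X./XOO/..., (2,0):+1/.X./X.O/O..*, (2,1):-1/.X./X.O/.O., (2,2):-1/.X./X.O/..O
[.X./X.O/O..] X move#2: (0,0):-1/XX./X.O/O..*, (0,2):-1/.XX/X.O/O.., (1,1):-1/.X./XXO/O.., (2,1):-1/.X./X.O/OX., (2,2):-1/.X./X.O/O.X
[XX./X.O/O..] O move#3: (0,2):+1/XXO/X.O/O..*, (1,1):+1/XX./XOO/O.., (2,1):+1/XX./X.O/OO., (2,2):+1/XX./X.O/O.O
[XXO/X.O/O..] X move#4: (1,1):-1/XXO/XXO/O..*, (2,1):-1/XXO/X.O/OX., (2,2):-1/XXO/X.O/O.X
[XXO/XXO/O..] O move#5: (2,1):+1/XXO/XXO/OO.*, (2,2):-1/XXO/XXO/O.O
[XXO/XXO/OO.] end (terminal -1, X#6); searched .X./X.O/... to 6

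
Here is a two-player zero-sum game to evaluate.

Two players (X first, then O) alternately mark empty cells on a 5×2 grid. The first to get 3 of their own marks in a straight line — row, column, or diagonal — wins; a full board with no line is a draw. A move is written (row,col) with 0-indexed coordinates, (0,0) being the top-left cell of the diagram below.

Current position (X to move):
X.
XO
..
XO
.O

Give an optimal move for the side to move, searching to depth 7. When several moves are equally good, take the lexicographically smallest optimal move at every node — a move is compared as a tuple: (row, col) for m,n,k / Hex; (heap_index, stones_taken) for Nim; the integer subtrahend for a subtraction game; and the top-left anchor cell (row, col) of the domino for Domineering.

X's best at [X./XO/../XO/.O]: (2,0)

ply 1, X at X./XO/../XO/.O | (0,1)=-1→XX/XO/../XO/.O; (2,0)=+1→X./XO/X./XO/.O*; (2,1)=+0→X./XO/.X/XO/.O; (4,0)=-1→X./XO/../XO/XO
ply 2: X./XO/X./XO/.O is terminal -1 (O); from X./XO/../XO/.O depth 7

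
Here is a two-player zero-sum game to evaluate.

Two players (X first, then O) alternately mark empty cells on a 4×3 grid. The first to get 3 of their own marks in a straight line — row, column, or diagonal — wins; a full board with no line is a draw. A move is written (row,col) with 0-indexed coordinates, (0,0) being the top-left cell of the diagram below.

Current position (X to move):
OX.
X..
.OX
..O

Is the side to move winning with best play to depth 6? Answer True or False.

X winning at [OX./X../.OX/..O]: True

ply 1, X at OX./X../.OX/..O | (0,2)=+0→OXX/X../.OX/..O; (1,1)=+0→OX./XX./.OX/..O; (1,2)=+1→OX./X.X/.OX/..O*; (2,0)=-1→OX./X../XOX/..O; (3,0)=+1→OX./X../.OX/X.O; (3,1)=+0→OX./X../.OX/.XO
ply 2, O at OX./X.X/.OX/..O | (0,2)=-1→OXO/X.X/.OX/..O*; (1,1)=-1→OX./XOX/.OX/..O; (2,0)=-1→OX./X.X/OOX/..O; (3,0)=-1→OX./X.X/.OX/O.O; (3,1)=-1→OX./X.X/.OX/.OO
ply 3, X at OXO/X.X/.OX/..O | (1,1)=+1→OXO/XXX/.OX/..O*; (2,0)=+1→OXO/X.X/XOX/..O; (3,0)=+1→OXO/X.X/.OX/X.O; (3,1)=+0→OXO/X.X/.OX/.XO
ply 4: OXO/XXX/.OX/..O is terminal -1 (O); from OX./X../.OX/..O depth 6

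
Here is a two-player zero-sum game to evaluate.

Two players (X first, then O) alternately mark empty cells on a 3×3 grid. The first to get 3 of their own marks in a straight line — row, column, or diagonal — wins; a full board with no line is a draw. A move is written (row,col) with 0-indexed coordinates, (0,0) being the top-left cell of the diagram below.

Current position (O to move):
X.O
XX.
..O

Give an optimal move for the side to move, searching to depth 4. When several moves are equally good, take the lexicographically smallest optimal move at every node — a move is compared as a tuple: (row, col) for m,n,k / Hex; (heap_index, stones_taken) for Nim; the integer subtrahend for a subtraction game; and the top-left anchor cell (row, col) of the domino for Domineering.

O's best at [X.O/XX./..O]: (1,2)

p1 O@[X.O/XX./..O]: (0,1)[XOO/XX./..O]-1 (1,2)[X.O/XXO/..O]+1* (2,0)[X.O/XX./O.O]-1 (2,1)[X.O/XX./.OO]-1
p2 X@[X.O/XXO/..O] terminal -1; root [X.O/XX./..O] d4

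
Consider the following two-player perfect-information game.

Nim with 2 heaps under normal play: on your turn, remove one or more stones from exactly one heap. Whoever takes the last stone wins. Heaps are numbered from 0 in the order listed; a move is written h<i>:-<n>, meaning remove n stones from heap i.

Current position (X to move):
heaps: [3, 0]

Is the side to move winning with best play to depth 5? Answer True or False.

ply 1, X at (3,0) | h0:-1=-1→(2,0); h0:-2=-1→(1,0); h0:-3=+1→(0,0)*
ply 2: (0,0) is terminal -1 (O); from (3,0) depth 5

X winning at [(3,0)]: True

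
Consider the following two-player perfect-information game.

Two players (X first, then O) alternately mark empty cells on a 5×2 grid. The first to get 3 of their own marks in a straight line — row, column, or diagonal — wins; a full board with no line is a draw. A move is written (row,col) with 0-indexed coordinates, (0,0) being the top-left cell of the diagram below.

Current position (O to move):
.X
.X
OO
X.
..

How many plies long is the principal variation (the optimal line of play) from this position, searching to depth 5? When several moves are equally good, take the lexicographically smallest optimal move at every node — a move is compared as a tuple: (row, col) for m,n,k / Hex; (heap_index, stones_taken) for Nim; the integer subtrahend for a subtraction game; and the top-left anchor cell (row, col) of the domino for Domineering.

PV length from [.X/.X/OO/X./..]: 5 plies

[.X/.X/OO/X./..] O move#1: (0,0):+0/OX/.X/OO/X./..*, (1,0):+0/.X/OX/OO/X./.., (3,1):+0/.X/.X/OO/XO/.., (4,0):+0/.X/.X/OO/X./O., (4,1):+0/.X/.X/OO/X./.O
[OX/.X/OO/X./..] X move#2: (1,0):+0/OX/XX/OO/X./..*, (3,1):-1/OX/.X/OO/XX/.., (4,0):-1/OX/.X/OO/X./X., (4,1):-1/OX/.X/OO/X./.X
[OX/XX/OO/X./..] O move#3: (3,1):+0/OX/XX/OO/XO/..*, (4,0):+0/OX/XX/OO/X./O., (4,1):+0/OX/XX/OO/X./.O
[OX/XX/OO/XO/..] X move#4: (4,0):-1/OX/XX/OO/XO/X., (4,1):+0/OX/XX/OO/XO/.X*
[OX/XX/OO/XO/.X] O move#5: (4,0):+0/OX/XX/OO/XO/OX*
[OX/XX/OO/XO/OX] end (terminal +0, X#6); searched .X/.X/OO/X./.. to 5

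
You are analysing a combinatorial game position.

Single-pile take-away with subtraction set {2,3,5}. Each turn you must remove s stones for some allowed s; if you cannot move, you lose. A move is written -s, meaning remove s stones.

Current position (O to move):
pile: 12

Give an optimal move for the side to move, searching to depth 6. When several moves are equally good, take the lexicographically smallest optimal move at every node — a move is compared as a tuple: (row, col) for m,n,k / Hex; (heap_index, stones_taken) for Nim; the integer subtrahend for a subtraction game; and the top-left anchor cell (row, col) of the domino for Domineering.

O's best at [12]: -5

[12] O move#1: -2:-1/10, -3:-1/9, -5:+1/7*
[7] X move#2: -2:-1/5*, -3:-1/4, -5:-1/2
[5] O move#3: -2:-1/3, -3:-1/2, -5:+1/0*
[0] end (terminal -1, X#4); searched 12 to 6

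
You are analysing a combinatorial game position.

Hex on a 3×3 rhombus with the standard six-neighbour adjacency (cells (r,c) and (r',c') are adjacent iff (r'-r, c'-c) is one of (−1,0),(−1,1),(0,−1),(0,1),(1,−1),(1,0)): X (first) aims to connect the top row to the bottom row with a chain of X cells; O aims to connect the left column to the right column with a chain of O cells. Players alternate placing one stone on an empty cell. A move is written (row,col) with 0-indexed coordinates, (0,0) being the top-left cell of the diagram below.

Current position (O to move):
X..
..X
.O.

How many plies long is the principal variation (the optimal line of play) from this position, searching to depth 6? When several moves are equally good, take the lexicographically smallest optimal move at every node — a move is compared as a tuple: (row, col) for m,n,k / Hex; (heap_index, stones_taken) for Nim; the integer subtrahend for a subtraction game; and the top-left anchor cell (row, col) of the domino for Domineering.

p1 O@[X../..X/.O.]: (0,1)[XO./..X/.O.]-1 (0,2)[X.O/..X/.O.]-1 (1,0)[X../O.X/.O.]-1 (1,1)[X../.OX/.O.]+1* (2,0)[X../..X/OO.]-1 (2,2)[X../..X/.OO]-1
p2 X@[X../.OX/.O.]: (0,1)[XX./.OX/.O.]-1* (0,2)[X.X/.OX/.O.]-1 (1,0)[X../XOX/.O.]-1 (2,0)[X../.OX/XO.]-1 (2,2)[X../.OX/.OX]-1
p3 O@[XX./.OX/.O.]: (0,2)[XXO/.OX/.O.]+1* (1,0)[XX./OOX/.O.]+1 (2,0)[XX./.OX/OO.]+1 (2,2)[XX./.OX/.OO]+1
p4 X@[XXO/.OX/.O.]: (1,0)[XXO/XOX/.O.]-1* (2,0)[XXO/.OX/XO.]-1 (2,2)[XXO/.OX/.OX]-1
p5 O@[XXO/XOX/.O.]: (2,0)[XXO/XOX/OO.]+1* (2,2)[XXO/XOX/.OO]-1
p6 X@[XXO/XOX/OO.] terminal -1; root [X../..X/.O.] d6

PV length from [X../..X/.O.]: 5 plies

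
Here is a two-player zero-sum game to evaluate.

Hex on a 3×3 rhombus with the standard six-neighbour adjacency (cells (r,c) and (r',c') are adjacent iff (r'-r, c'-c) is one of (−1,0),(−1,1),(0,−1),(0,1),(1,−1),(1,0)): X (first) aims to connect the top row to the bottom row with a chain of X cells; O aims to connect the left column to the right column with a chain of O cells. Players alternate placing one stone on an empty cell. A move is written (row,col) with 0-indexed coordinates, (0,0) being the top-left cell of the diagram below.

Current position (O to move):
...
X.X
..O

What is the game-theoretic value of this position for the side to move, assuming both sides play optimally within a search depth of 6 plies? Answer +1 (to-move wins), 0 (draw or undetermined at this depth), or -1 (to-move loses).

p1 O@[.../X.X/..O]: (0,0)[O../X.X/..O]-1* (0,1)[.O./X.X/..O]-1 (0,2)[..O/X.X/..O]-1 (1,1)[.../XOX/..O]-1 (2,0)[.../X.X/O.O]-1 (2,1)[.../X.X/.OO]-1
p2 X@[O../X.X/..O]: (0,1)[OX./X.X/..O]+1* (0,2)[O.X/X.X/..O]+1 (1,1)[O../XXX/..O]+1 (2,0)[O../X.X/X.O]+1 (2,1)[O../X.X/.XO]+1
p3 O@[OX./X.X/..O]: (0,2)[OXO/X.X/..O]-1* (1,1)[OX./XOX/..O]-1 (2,0)[OX./X.X/O.O]-1 (2,1)[OX./X.X/.OO]-1
p4 X@[OXO/X.X/..O]: (1,1)[OXO/XXX/..O]+1* (2,0)[OXO/X.X/X.O]+1 (2,1)[OXO/X.X/.XO]+1
p5 O@[OXO/XXX/..O]: (2,0)[OXO/XXX/O.O]-1* (2,1)[OXO/XXX/.OO]-1
p6 X@[OXO/XXX/O.O]: (2,1)[OXO/XXX/OXO]+1*
p7 O@[OXO/XXX/OXO] terminal -1; root [.../X.X/..O] d6

value(.../X.X/..O, O) = -1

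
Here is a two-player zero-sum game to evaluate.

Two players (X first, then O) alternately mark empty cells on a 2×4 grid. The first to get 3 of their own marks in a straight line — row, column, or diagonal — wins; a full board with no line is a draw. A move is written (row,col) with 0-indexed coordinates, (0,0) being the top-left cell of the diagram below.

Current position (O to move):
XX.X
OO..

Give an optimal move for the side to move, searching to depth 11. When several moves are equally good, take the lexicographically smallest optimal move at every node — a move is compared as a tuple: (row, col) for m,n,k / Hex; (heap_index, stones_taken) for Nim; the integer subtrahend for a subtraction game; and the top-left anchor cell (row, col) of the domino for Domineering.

p1 O@[XX.X/OO..]: (0,2)[XXOX/OO..]+0 (1,2)[XX.X/OOO.]+1* (1,3)[XX.X/OO.O]-1
p2 X@[XX.X/OOO.] terminal -1; root [XX.X/OO..] d11

O's best at [XX.X/OO..]: (1,2)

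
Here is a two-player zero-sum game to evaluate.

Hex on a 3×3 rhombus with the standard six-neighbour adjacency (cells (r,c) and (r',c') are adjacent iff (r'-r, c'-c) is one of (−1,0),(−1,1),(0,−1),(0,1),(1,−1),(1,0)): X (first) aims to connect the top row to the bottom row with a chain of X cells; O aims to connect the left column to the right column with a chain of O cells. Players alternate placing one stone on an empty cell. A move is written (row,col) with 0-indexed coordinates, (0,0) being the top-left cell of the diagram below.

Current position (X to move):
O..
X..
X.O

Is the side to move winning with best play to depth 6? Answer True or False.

X winning at [O../X../X.O]: True

p1 X@[O../X../X.O]: (0,1)[OX./X../X.O]+1* (0,2)[O.X/X../X.O]+1 (1,1)[O../XX./X.O]+1 (1,2)[O../X.X/X.O]+1 (2,1)[O../X../XXO]+1
p2 O@[OX./X../X.O] terminal -1; root [O../X../X.O] d6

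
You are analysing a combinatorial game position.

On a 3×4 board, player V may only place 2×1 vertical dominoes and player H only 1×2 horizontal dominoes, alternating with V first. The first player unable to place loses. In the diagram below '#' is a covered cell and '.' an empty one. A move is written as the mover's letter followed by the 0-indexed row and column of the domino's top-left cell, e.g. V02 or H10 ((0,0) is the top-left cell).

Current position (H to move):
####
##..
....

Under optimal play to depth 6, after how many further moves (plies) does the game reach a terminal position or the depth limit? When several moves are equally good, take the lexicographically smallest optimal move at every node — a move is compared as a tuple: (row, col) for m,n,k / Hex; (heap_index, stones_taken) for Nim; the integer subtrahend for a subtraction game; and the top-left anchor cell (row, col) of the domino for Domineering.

p1 H@[####/##../....]: H12[####/####/....]+1* H20[####/##../##..]-1 H21[####/##../.##.]-1 H22[####/##../..##]+1
p2 V@[####/####/....] terminal -1; root [####/##../....] d6

PV length from [####/##../....]: 1 ply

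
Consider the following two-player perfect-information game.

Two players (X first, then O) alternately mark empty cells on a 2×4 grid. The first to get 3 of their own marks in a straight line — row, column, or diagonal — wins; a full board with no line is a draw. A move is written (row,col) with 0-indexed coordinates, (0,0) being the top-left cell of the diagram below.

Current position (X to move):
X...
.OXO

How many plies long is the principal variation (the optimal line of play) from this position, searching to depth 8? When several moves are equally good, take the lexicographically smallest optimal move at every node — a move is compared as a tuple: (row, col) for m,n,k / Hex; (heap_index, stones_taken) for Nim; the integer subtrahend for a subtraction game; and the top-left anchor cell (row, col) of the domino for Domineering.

PV length from [X.../.OXO]: 4 plies

[X.../.OXO] X move#1: (0,1):+0/XX../.OXO*, (0,2):+0/X.X./.OXO, (0,3):+0/X..X/.OXO, (1,0):+0/X.../XOXO
[XX../.OXO] O move#2: (0,2):+0/XXO./.OXO*, (0,3):-1/XX.O/.OXO, (1,0):-1/XX../OOXO
[XXO./.OXO] X move#3: (0,3):+0/XXOX/.OXO*, (1,0):+0/XXO./XOXO
[XXOX/.OXO] O move#4: (1,0):+0/XXOX/OOXO*
[XXOX/OOXO] end (terminal +0, X#5); searched X.../.OXO to 8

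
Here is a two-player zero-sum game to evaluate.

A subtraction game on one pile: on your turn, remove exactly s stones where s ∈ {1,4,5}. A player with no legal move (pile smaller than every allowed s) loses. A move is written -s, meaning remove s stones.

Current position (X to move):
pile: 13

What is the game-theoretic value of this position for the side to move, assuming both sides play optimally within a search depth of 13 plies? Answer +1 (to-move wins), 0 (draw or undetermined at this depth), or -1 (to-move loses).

value(13, X) = +1

ply 1, X at 13 | -1=-1→12; -4=-1→9; -5=+1→8*
ply 2, O at 8 | -1=-1→7*; -4=-1→4; -5=-1→3
ply 3, X at 7 | -1=-1→6; -4=-1→3; -5=+1→2*
ply 4, O at 2 | -1=-1→1*
ply 5, X at 1 | -1=+1→0*
ply 6: 0 is terminal -1 (O); from 13 depth 13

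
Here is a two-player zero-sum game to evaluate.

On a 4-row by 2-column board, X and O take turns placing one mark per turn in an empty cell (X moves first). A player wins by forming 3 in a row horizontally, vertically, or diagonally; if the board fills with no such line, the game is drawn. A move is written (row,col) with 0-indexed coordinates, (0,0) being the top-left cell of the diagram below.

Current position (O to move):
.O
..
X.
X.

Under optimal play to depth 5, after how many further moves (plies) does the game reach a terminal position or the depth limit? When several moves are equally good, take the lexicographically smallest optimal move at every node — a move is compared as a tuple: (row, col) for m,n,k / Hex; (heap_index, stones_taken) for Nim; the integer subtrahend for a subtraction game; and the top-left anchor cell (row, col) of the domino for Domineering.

ply 1, O at .O/../X./X. | (0,0)=-1→OO/../X./X.; (1,0)=+0→.O/O./X./X.*; (1,1)=-1→.O/.O/X./X.; (2,1)=-1→.O/../XO/X.; (3,1)=-1→.O/../X./XO
ply 2, X at .O/O./X./X. | (0,0)=+0→XO/O./X./X.*; (1,1)=+0→.O/OX/X./X.; (2,1)=+0→.O/O./XX/X.; (3,1)=+0→.O/O./X./XX
ply 3, O at XO/O./X./X. | (1,1)=+0→XO/OO/X./X.*; (2,1)=+0→XO/O./XO/X.; (3,1)=+0→XO/O./X./XO
ply 4, X at XO/OO/X./X. | (2,1)=+0→XO/OO/XX/X.*; (3,1)=-1→XO/OO/X./XX
ply 5, O at XO/OO/XX/X. | (3,1)=+0→XO/OO/XX/XO*
ply 6: XO/OO/XX/XO is terminal +0 (X); from .O/../X./X. depth 5

PV length from [.O/../X./X.]: 5 plies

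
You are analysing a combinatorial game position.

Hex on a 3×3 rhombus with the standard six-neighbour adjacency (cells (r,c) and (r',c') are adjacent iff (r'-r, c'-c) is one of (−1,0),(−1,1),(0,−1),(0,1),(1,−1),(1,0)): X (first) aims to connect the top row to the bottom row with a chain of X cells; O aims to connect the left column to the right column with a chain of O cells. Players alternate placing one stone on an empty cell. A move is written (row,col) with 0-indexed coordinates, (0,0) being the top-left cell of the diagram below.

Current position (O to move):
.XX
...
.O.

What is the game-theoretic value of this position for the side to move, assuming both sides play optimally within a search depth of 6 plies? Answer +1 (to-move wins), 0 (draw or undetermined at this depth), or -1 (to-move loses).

value(.XX/.../.O., O) = +1

ply 1, O at .XX/.../.O. | (0,0)=-1→OXX/.../.O.; (1,0)=+1→.XX/O../.O.*; (1,1)=+1→.XX/.O./.O.; (1,2)=-1→.XX/..O/.O.; (2,0)=+1→.XX/.../OO.; (2,2)=-1→.XX/.../.OO
ply 2, X at .XX/O../.O. | (0,0)=-1→XXX/O../.O.*; (1,1)=-1→.XX/OX./.O.; (1,2)=-1→.XX/O.X/.O.; (2,0)=-1→.XX/O../XO.; (2,2)=-1→.XX/O../.OX
ply 3, O at XXX/O../.O. | (1,1)=+1→XXX/OO./.O.*; (1,2)=+1→XXX/O.O/.O.; (2,0)=+1→XXX/O../OO.; (2,2)=+1→XXX/O../.OO
ply 4, X at XXX/OO./.O. | (1,2)=-1→XXX/OOX/.O.*; (2,0)=-1→XXX/OO./XO.; (2,2)=-1→XXX/OO./.OX
ply 5, O at XXX/OOX/.O. | (2,0)=-1→XXX/OOX/OO.; (2,2)=+1→XXX/OOX/.OO*
ply 6: XXX/OOX/.OO is terminal -1 (X); from .XX/.../.O. depth 6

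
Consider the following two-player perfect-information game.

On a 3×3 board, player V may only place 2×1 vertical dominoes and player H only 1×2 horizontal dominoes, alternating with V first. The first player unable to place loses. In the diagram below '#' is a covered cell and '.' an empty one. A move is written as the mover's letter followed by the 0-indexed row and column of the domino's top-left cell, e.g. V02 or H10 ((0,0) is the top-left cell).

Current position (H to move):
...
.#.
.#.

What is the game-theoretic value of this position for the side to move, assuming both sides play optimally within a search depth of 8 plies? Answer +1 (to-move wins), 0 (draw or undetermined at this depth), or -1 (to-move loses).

ply 1, H at .../.#./.#. | H00=-1→##./.#./.#.*; H01=-1→.##/.#./.#.
ply 2, V at ##./.#./.#. | V02=+1→###/.##/.#.*; V10=+1→##./##./##.; V12=+1→##./.##/.##
ply 3: ###/.##/.#. is terminal -1 (H); from .../.#./.#. depth 8

value(.../.#./.#., H) = -1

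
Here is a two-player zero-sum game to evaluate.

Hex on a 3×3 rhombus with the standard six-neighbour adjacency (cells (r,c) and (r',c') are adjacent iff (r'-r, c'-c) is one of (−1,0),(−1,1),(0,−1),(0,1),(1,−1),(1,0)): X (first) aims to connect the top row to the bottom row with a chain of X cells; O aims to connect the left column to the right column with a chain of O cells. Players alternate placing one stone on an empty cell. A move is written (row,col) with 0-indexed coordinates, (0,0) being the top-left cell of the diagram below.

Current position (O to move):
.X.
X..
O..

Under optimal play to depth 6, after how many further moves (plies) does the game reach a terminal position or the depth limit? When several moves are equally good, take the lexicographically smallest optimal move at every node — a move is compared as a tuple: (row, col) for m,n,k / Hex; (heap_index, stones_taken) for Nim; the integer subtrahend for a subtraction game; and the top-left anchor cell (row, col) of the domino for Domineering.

PV length from [.X./X../O..]: 3 plies

p1 O@[.X./X../O..]: (0,0)[OX./X../O..]-1 (0,2)[.XO/X../O..]+1* (1,1)[.X./XO./O..]+1 (1,2)[.X./X.O/O..]+1 (2,1)[.X./X../OO.]+1 (2,2)[.X./X../O.O]+1
p2 X@[.XO/X../O..]: (0,0)[XXO/X../O..]-1* (1,1)[.XO/XX./O..]-1 (1,2)[.XO/X.X/O..]-1 (2,1)[.XO/X../OX.]-1 (2,2)[.XO/X../O.X]-1
p3 O@[XXO/X../O..]: (1,1)[XXO/XO./O..]+1* (1,2)[XXO/X.O/O..]+1 (2,1)[XXO/X../OO.]+1 (2,2)[XXO/X../O.O]+1
p4 X@[XXO/XO./O..] terminal -1; root [.X./X../O..] d6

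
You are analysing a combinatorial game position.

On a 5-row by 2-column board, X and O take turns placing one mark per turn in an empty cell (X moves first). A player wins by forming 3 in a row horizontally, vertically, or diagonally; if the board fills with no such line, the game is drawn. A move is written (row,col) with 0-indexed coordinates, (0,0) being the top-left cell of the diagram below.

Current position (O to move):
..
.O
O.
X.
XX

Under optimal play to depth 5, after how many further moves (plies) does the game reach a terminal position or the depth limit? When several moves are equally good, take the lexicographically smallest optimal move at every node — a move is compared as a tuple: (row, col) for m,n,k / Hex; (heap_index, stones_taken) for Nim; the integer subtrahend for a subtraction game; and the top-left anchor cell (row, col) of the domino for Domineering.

PV length from [../.O/O./X./XX]: 3 plies

ply 1, O at ../.O/O./X./XX | (0,0)=+1→O./.O/O./X./XX*; (0,1)=+0→.O/.O/O./X./XX; (1,0)=+1→../OO/O./X./XX; (2,1)=+1→../.O/OO/X./XX; (3,1)=+0→../.O/O./XO/XX
ply 2, X at O./.O/O./X./XX | (0,1)=-1→OX/.O/O./X./XX*; (1,0)=-1→O./XO/O./X./XX; (2,1)=-1→O./.O/OX/X./XX; (3,1)=-1→O./.O/O./XX/XX
ply 3, O at OX/.O/O./X./XX | (1,0)=+1→OX/OO/O./X./XX*; (2,1)=+1→OX/.O/OO/X./XX; (3,1)=+1→OX/.O/O./XO/XX
ply 4: OX/OO/O./X./XX is terminal -1 (X); from ../.O/O./X./XX depth 5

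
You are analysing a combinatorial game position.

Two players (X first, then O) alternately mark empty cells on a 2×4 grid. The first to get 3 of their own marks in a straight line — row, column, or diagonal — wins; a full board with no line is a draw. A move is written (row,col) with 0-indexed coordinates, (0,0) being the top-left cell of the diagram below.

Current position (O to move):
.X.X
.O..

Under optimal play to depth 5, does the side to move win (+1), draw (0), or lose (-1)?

value(.X.X/.O.., O) = 0

p1 O@[.X.X/.O..]: (0,0)[OX.X/.O..]-1 (0,2)[.XOX/.O..]+0* (1,0)[.X.X/OO..]-1 (1,2)[.X.X/.OO.]-1 (1,3)[.X.X/.O.O]-1
p2 X@[.XOX/.O..]: (0,0)[XXOX/.O..]-1 (1,0)[.XOX/XO..]+0* (1,2)[.XOX/.OX.]+0 (1,3)[.XOX/.O.X]+0
p3 O@[.XOX/XO..]: (0,0)[OXOX/XO..]+0* (1,2)[.XOX/XOO.]+0 (1,3)[.XOX/XO.O]+0
p4 X@[OXOX/XO..]: (1,2)[OXOX/XOX.]+0* (1,3)[OXOX/XO.X]+0
p5 O@[OXOX/XOX.]: (1,3)[OXOX/XOXO]+0*
p6 X@[OXOX/XOXO] terminal +0; root [.X.X/.O..] d5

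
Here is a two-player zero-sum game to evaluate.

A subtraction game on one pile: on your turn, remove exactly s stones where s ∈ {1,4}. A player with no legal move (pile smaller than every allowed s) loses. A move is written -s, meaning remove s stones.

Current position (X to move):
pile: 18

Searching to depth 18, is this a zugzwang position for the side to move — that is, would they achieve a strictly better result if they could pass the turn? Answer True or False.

p1 X@[18]: -1[17]+1* -4[14]-1
p2 O@[17]: -1[16]-1* -4[13]-1
p3 X@[16]: -1[15]+1* -4[12]+1
p4 O@[15]: -1[14]-1* -4[11]-1
p5 X@[14]: -1[13]-1 -4[10]+1*
p6 O@[10]: -1[9]-1* -4[6]-1
p7 X@[9]: -1[8]-1 -4[5]+1*
p8 O@[5]: -1[4]-1* -4[1]-1
p9 X@[4]: -1[3]-1 -4[0]+1*
p10 O@[0] terminal -1; root [18] d18
pass branch (O moves first from the same position):
  | p1 O@[18]: -1[17]+1* -4[14]-1
  | p2 X@[17]: -1[16]-1* -4[13]-1
  | p3 O@[16]: -1[15]+1* -4[12]+1
  | p4 X@[15]: -1[14]-1* -4[11]-1
  | p5 O@[14]: -1[13]-1 -4[10]+1*
  | p6 X@[10]: -1[9]-1* -4[6]-1
  | p7 O@[9]: -1[8]-1 -4[5]+1*
  | p8 X@[5]: -1[4]-1* -4[1]-1
  | p9 O@[4]: -1[3]-1 -4[0]+1*
  | p10 X@[0] terminal -1; root [18] d18
X moving scores +1; X passing scores -1

zugzwang(18, X) = False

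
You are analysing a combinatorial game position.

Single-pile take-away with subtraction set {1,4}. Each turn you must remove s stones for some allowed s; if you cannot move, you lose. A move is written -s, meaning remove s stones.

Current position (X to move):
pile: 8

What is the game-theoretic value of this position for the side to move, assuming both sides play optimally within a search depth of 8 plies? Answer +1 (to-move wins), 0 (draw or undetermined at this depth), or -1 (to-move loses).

value(8, X) = +1

ply 1, X at 8 | -1=+1→7*; -4=-1→4
ply 2, O at 7 | -1=-1→6*; -4=-1→3
ply 3, X at 6 | -1=+1→5*; -4=+1→2
ply 4, O at 5 | -1=-1→4*; -4=-1→1
ply 5, X at 4 | -1=-1→3; -4=+1→0*
ply 6: 0 is terminal -1 (O); from 8 depth 8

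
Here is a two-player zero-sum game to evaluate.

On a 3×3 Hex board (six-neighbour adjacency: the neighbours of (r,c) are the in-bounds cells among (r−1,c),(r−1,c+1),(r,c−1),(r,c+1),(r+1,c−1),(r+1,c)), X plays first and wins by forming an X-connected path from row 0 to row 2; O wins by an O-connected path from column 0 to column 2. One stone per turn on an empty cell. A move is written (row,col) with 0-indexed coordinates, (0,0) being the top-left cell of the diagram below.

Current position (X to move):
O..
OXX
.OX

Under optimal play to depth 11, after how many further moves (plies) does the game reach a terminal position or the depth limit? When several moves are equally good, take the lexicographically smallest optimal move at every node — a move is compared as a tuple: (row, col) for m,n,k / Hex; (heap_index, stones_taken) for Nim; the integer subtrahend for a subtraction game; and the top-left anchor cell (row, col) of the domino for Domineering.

PV length from [O../OXX/.OX]: 1 ply

[O../OXX/.OX] X move#1: (0,1):+1/OX./OXX/.OX*, (0,2):+1/O.X/OXX/.OX, (2,0):+1/O../OXX/XOX
[OX./OXX/.OX] end (terminal -1, O#2); searched O../OXX/.OX to 11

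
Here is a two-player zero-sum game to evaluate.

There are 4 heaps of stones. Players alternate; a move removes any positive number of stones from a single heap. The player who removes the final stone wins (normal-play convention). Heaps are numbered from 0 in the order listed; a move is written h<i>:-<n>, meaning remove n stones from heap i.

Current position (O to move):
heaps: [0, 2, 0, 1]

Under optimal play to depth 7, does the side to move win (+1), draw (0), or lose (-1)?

value((0,2,0,1), O) = +1

[(0,2,0,1)] O move#1: h1:-1:+1/(0,1,0,1)*, h1:-2:-1/(0,0,0,1), h3:-1:-1/(0,2,0,0)
[(0,1,0,1)] X move#2: h1:-1:-1/(0,0,0,1)*, h3:-1:-1/(0,1,0,0)
[(0,0,0,1)] O move#3: h3:-1:+1/(0,0,0,0)*
[(0,0,0,0)] end (terminal -1, X#4); searched (0,2,0,1) to 7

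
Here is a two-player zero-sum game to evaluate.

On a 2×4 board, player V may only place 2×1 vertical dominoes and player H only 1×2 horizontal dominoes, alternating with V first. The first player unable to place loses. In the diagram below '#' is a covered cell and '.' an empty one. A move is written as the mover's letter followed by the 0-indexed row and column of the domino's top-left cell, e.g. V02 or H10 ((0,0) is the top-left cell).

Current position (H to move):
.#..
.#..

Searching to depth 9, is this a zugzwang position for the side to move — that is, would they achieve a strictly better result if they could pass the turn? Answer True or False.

zugzwang(.#../.#.., H) = False

ply 1, H at .#../.#.. | H02=+1→.###/.#..*; H12=+1→.#../.###
ply 2, V at .###/.#.. | V00=-1→####/##..*
ply 3, H at ####/##.. | H12=+1→####/####*
ply 4: ####/#### is terminal -1 (V); from .#../.#.. depth 9
if H skipped the turn, V would face:
~ ply 1, V at .#../.#.. | V00=-1→##../##..; V02=+1→.##./.##.*; V03=+1→.#.#/.#.#
~ ply 2: .##./.##. is terminal -1 (H); from .#../.#.. depth 9
compare (H): move=+1 vs pass=-1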